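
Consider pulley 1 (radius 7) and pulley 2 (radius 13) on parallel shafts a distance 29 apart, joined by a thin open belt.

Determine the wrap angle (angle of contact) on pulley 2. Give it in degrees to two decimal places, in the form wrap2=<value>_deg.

open belt: β = asin((r2−r1)/C) = asin(6/29) = 11.9405°
wrap1 = π − 2β = 156.1189°
wrap2 = π + 2β = 203.8811°

wrap2=203.88_deg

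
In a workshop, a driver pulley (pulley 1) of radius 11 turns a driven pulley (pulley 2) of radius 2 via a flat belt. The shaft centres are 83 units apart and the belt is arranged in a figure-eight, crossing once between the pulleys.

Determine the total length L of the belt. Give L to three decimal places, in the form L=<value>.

crossed belt: β = asin((r1+r2)/C) = asin(13/83) = 9.0111°
wrap1 = wrap2 = π + 2β = 198.0223°
tangent length = C·cosβ = 81.9756
L = (r1+r2)·wrap + 2·C·cosβ = 13·3.4561 + 2·81.9756 = 208.8810

L=208.881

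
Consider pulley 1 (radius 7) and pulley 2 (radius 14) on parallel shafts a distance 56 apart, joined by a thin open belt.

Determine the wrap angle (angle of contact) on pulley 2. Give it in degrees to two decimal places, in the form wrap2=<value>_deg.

wrap2=194.36_deg

open belt: β = asin((r2−r1)/C) = asin(7/56) = 7.1808°
wrap1 = π − 2β = 165.6385°
wrap2 = π + 2β = 194.3615°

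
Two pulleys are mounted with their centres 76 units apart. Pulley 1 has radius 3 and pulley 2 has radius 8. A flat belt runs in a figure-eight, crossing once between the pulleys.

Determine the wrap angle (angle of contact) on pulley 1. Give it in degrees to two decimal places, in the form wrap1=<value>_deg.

crossed belt: β = asin((r1+r2)/C) = asin(11/76) = 8.3220°
wrap1 = wrap2 = π + 2β = 196.6441°

wrap1=196.64_deg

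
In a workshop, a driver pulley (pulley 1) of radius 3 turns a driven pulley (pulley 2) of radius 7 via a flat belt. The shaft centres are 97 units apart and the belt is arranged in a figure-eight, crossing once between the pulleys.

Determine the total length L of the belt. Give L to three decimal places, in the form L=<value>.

L=226.448

crossed belt: β = asin((r1+r2)/C) = asin(10/97) = 5.9173°
wrap1 = wrap2 = π + 2β = 191.8346°
tangent length = C·cosβ = 96.4832
L = (r1+r2)·wrap + 2·C·cosβ = 10·3.3481 + 2·96.4832 = 226.4478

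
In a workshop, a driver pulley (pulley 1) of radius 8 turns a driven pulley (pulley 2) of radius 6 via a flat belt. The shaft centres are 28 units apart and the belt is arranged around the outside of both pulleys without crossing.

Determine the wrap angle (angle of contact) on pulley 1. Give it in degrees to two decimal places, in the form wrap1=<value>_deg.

open belt: β = asin((r2−r1)/C) = asin(-2/28) = -4.0960°
wrap1 = π − 2β = 188.1921°
wrap2 = π + 2β = 171.8079°

wrap1=188.19_deg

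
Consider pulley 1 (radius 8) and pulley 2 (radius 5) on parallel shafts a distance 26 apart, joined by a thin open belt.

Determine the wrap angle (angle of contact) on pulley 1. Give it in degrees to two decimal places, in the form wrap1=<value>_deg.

open belt: β = asin((r2−r1)/C) = asin(-3/26) = -6.6258°
wrap1 = π − 2β = 193.2516°
wrap2 = π + 2β = 166.7484°

wrap1=193.25_deg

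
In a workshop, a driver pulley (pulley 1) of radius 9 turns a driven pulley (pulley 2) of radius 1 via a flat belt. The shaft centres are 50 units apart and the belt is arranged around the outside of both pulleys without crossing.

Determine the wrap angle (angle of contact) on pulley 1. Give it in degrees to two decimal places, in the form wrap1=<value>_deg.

wrap1=198.41_deg

open belt: β = asin((r2−r1)/C) = asin(-8/50) = -9.2069°
wrap1 = π − 2β = 198.4138°
wrap2 = π + 2β = 161.5862°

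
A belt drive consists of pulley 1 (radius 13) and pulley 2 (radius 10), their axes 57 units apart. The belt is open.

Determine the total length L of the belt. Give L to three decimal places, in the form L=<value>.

open belt: β = asin((r2−r1)/C) = asin(-3/57) = -3.0170°
wrap1 = π − 2β = 186.0339°
wrap2 = π + 2β = 173.9661°
tangent length = C·cosβ = 56.9210
L = r1·wrap1 + r2·wrap2 + 2·C·cosβ = 13·3.2469 + 10·3.0363 + 2·56.9210 = 186.4146

L=186.415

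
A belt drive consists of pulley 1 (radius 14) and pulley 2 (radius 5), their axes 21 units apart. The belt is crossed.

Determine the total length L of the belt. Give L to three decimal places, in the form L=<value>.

crossed belt: β = asin((r1+r2)/C) = asin(19/21) = 64.7912°
wrap1 = wrap2 = π + 2β = 309.5825°
tangent length = C·cosβ = 8.9443
L = (r1+r2)·wrap + 2·C·cosβ = 19·5.4032 + 2·8.9443 = 120.5500

L=120.550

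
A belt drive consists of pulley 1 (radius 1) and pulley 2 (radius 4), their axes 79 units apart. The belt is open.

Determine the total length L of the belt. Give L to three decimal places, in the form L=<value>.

open belt: β = asin((r2−r1)/C) = asin(3/79) = 2.1763°
wrap1 = π − 2β = 175.6474°
wrap2 = π + 2β = 184.3526°
tangent length = C·cosβ = 78.9430
L = r1·wrap1 + r2·wrap2 + 2·C·cosβ = 1·3.0656 + 4·3.2176 + 2·78.9430 = 173.8219

L=173.822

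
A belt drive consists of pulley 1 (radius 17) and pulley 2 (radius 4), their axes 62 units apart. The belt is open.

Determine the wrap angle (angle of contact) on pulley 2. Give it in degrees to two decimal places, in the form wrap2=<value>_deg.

wrap2=155.79_deg

open belt: β = asin((r2−r1)/C) = asin(-13/62) = -12.1034°
wrap1 = π − 2β = 204.2069°
wrap2 = π + 2β = 155.7931°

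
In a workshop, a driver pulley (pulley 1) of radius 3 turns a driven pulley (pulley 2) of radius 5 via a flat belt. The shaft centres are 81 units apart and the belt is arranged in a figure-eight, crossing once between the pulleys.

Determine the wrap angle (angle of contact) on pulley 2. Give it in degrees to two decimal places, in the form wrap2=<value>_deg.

wrap2=191.34_deg

crossed belt: β = asin((r1+r2)/C) = asin(8/81) = 5.6681°
wrap1 = wrap2 = π + 2β = 191.3362°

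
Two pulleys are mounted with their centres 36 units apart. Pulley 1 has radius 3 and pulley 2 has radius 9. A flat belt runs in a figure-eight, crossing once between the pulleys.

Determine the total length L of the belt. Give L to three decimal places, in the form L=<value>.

L=113.737

crossed belt: β = asin((r1+r2)/C) = asin(12/36) = 19.4712°
wrap1 = wrap2 = π + 2β = 218.9424°
tangent length = C·cosβ = 33.9411
L = (r1+r2)·wrap + 2·C·cosβ = 12·3.8213 + 2·33.9411 = 113.7374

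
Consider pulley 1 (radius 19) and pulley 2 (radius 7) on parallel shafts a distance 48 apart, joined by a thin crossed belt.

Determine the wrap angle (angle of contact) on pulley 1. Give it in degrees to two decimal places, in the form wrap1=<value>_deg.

wrap1=245.59_deg

crossed belt: β = asin((r1+r2)/C) = asin(26/48) = 32.7972°
wrap1 = wrap2 = π + 2β = 245.5943°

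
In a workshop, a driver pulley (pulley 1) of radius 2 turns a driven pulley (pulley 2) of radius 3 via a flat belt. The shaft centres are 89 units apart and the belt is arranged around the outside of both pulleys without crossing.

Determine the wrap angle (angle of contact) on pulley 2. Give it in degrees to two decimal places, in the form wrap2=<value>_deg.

open belt: β = asin((r2−r1)/C) = asin(1/89) = 0.6438°
wrap1 = π − 2β = 178.7124°
wrap2 = π + 2β = 181.2876°

wrap2=181.29_deg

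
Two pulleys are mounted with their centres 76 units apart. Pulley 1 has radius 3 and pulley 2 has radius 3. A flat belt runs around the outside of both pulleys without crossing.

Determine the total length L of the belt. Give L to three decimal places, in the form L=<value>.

open belt: β = asin((r2−r1)/C) = asin(0/76) = 0.0000°
wrap1 = π − 2β = 180.0000°
wrap2 = π + 2β = 180.0000°
tangent length = C·cosβ = 76.0000
L = r1·wrap1 + r2·wrap2 + 2·C·cosβ = 3·3.1416 + 3·3.1416 + 2·76.0000 = 170.8496

L=170.850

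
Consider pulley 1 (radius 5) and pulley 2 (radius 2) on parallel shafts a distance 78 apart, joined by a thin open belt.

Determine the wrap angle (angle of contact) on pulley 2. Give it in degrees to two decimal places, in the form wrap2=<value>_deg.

open belt: β = asin((r2−r1)/C) = asin(-3/78) = -2.2042°
wrap1 = π − 2β = 184.4085°
wrap2 = π + 2β = 175.5915°

wrap2=175.59_deg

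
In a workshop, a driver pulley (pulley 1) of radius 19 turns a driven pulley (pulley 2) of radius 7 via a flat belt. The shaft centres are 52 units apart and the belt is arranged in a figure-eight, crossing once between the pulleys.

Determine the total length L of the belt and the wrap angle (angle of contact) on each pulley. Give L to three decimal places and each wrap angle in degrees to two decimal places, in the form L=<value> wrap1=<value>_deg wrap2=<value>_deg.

crossed belt: β = asin((r1+r2)/C) = asin(26/52) = 30.0000°
wrap1 = wrap2 = π + 2β = 240.0000°
tangent length = C·cosβ = 45.0333
L = (r1+r2)·wrap + 2·C·cosβ = 26·4.1888 + 2·45.0333 = 198.9752

L=198.975 wrap1=240.00_deg wrap2=240.00_deg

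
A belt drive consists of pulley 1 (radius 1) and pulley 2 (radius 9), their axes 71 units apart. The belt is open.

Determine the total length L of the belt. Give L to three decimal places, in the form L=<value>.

L=174.318

open belt: β = asin((r2−r1)/C) = asin(8/71) = 6.4696°
wrap1 = π − 2β = 167.0608°
wrap2 = π + 2β = 192.9392°
tangent length = C·cosβ = 70.5479
L = r1·wrap1 + r2·wrap2 + 2·C·cosβ = 1·2.9158 + 9·3.3674 + 2·70.5479 = 174.3183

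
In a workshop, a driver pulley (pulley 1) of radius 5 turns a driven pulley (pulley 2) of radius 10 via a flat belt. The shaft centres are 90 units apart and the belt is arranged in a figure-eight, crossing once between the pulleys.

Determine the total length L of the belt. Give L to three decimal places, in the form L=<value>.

crossed belt: β = asin((r1+r2)/C) = asin(15/90) = 9.5941°
wrap1 = wrap2 = π + 2β = 199.1881°
tangent length = C·cosβ = 88.7412
L = (r1+r2)·wrap + 2·C·cosβ = 15·3.4765 + 2·88.7412 = 229.6297

L=229.630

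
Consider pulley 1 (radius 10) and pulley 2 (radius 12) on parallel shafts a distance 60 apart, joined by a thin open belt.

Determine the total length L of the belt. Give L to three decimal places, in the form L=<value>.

open belt: β = asin((r2−r1)/C) = asin(2/60) = 1.9102°
wrap1 = π − 2β = 176.1796°
wrap2 = π + 2β = 183.8204°
tangent length = C·cosβ = 59.9667
L = r1·wrap1 + r2·wrap2 + 2·C·cosβ = 10·3.0749 + 12·3.2083 + 2·59.9667 = 189.1817

L=189.182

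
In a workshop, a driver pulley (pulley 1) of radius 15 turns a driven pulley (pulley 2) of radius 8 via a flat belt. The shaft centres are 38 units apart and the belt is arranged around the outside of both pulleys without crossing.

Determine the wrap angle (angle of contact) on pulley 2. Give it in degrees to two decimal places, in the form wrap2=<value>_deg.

open belt: β = asin((r2−r1)/C) = asin(-7/38) = -10.6151°
wrap1 = π − 2β = 201.2302°
wrap2 = π + 2β = 158.7698°

wrap2=158.77_deg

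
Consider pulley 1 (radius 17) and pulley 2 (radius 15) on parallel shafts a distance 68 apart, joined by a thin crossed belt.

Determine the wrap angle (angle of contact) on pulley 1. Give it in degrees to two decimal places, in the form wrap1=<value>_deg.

wrap1=236.14_deg

crossed belt: β = asin((r1+r2)/C) = asin(32/68) = 28.0725°
wrap1 = wrap2 = π + 2β = 236.1450°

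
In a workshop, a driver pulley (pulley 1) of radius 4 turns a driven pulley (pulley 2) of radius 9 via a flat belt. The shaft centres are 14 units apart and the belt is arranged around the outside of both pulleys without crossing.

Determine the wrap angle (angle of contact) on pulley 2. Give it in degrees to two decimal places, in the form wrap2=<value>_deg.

wrap2=221.85_deg

open belt: β = asin((r2−r1)/C) = asin(5/14) = 20.9248°
wrap1 = π − 2β = 138.1503°
wrap2 = π + 2β = 221.8497°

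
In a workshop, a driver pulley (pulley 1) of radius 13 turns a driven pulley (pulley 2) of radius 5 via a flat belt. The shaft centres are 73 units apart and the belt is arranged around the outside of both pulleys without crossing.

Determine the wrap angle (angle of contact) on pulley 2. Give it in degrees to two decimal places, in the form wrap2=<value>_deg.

open belt: β = asin((r2−r1)/C) = asin(-8/73) = -6.2916°
wrap1 = π − 2β = 192.5833°
wrap2 = π + 2β = 167.4167°

wrap2=167.42_deg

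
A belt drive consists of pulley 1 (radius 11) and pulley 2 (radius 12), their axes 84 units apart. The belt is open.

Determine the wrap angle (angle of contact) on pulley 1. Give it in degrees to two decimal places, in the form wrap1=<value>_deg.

open belt: β = asin((r2−r1)/C) = asin(1/84) = 0.6821°
wrap1 = π − 2β = 178.6358°
wrap2 = π + 2β = 181.3642°

wrap1=178.64_deg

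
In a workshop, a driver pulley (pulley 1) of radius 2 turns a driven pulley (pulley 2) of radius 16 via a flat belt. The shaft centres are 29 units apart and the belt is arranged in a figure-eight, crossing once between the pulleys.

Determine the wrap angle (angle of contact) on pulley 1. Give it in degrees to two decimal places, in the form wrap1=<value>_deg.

crossed belt: β = asin((r1+r2)/C) = asin(18/29) = 38.3665°
wrap1 = wrap2 = π + 2β = 256.7330°

wrap1=256.73_deg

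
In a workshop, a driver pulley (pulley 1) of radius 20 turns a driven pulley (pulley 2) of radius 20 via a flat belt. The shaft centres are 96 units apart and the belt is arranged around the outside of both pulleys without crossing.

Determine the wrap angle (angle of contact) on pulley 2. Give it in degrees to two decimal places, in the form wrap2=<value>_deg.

open belt: β = asin((r2−r1)/C) = asin(0/96) = 0.0000°
wrap1 = π − 2β = 180.0000°
wrap2 = π + 2β = 180.0000°

wrap2=180.00_deg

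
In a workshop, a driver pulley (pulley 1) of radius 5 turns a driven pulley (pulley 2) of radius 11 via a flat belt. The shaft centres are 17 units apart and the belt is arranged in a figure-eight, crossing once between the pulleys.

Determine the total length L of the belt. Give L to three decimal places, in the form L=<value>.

crossed belt: β = asin((r1+r2)/C) = asin(16/17) = 70.2501°
wrap1 = wrap2 = π + 2β = 320.5002°
tangent length = C·cosβ = 5.7446
L = (r1+r2)·wrap + 2·C·cosβ = 16·5.5938 + 2·5.7446 = 100.9897

L=100.990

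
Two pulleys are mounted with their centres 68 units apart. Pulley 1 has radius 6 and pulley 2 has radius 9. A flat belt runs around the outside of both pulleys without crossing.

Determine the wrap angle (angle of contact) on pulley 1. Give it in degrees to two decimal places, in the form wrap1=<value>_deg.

wrap1=174.94_deg

open belt: β = asin((r2−r1)/C) = asin(3/68) = 2.5286°
wrap1 = π − 2β = 174.9428°
wrap2 = π + 2β = 185.0572°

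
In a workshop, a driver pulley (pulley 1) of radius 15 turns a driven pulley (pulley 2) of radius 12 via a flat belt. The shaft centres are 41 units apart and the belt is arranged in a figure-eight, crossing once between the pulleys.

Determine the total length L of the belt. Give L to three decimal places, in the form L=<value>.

L=185.351

crossed belt: β = asin((r1+r2)/C) = asin(27/41) = 41.1884°
wrap1 = wrap2 = π + 2β = 262.3767°
tangent length = C·cosβ = 30.8545
L = (r1+r2)·wrap + 2·C·cosβ = 27·4.5793 + 2·30.8545 = 185.3511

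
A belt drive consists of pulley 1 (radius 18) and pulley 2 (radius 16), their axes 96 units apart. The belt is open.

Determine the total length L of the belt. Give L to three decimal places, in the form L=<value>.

L=298.856

open belt: β = asin((r2−r1)/C) = asin(-2/96) = -1.1937°
wrap1 = π − 2β = 182.3875°
wrap2 = π + 2β = 177.6125°
tangent length = C·cosβ = 95.9792
L = r1·wrap1 + r2·wrap2 + 2·C·cosβ = 18·3.1833 + 16·3.0999 + 2·95.9792 = 298.8558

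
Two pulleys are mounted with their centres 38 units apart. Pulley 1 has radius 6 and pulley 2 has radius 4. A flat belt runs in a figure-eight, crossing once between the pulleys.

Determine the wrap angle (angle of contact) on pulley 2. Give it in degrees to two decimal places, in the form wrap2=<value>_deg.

crossed belt: β = asin((r1+r2)/C) = asin(10/38) = 15.2575°
wrap1 = wrap2 = π + 2β = 210.5150°

wrap2=210.52_deg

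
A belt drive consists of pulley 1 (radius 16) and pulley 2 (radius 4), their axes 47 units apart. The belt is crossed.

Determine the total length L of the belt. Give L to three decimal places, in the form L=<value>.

crossed belt: β = asin((r1+r2)/C) = asin(20/47) = 25.1843°
wrap1 = wrap2 = π + 2β = 230.3687°
tangent length = C·cosβ = 42.5323
L = (r1+r2)·wrap + 2·C·cosβ = 20·4.0207 + 2·42.5323 = 165.4785

L=165.479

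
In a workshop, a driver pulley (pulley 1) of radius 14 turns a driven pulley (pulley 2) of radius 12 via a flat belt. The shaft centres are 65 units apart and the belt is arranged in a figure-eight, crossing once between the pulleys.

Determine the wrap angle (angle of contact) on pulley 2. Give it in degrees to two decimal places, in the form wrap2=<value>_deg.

wrap2=227.16_deg

crossed belt: β = asin((r1+r2)/C) = asin(26/65) = 23.5782°
wrap1 = wrap2 = π + 2β = 227.1564°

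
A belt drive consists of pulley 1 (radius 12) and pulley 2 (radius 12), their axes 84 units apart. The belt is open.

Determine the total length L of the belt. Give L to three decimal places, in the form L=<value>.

L=243.398

open belt: β = asin((r2−r1)/C) = asin(0/84) = 0.0000°
wrap1 = π − 2β = 180.0000°
wrap2 = π + 2β = 180.0000°
tangent length = C·cosβ = 84.0000
L = r1·wrap1 + r2·wrap2 + 2·C·cosβ = 12·3.1416 + 12·3.1416 + 2·84.0000 = 243.3982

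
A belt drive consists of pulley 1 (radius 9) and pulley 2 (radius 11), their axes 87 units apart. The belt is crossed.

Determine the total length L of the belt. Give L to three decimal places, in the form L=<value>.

L=241.450

crossed belt: β = asin((r1+r2)/C) = asin(20/87) = 13.2903°
wrap1 = wrap2 = π + 2β = 206.5806°
tangent length = C·cosβ = 84.6699
L = (r1+r2)·wrap + 2·C·cosβ = 20·3.6055 + 2·84.6699 = 241.4501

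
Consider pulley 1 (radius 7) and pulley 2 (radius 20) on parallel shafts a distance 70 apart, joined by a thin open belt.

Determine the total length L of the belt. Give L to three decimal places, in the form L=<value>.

open belt: β = asin((r2−r1)/C) = asin(13/70) = 10.7028°
wrap1 = π − 2β = 158.5944°
wrap2 = π + 2β = 201.4056°
tangent length = C·cosβ = 68.7823
L = r1·wrap1 + r2·wrap2 + 2·C·cosβ = 7·2.7680 + 20·3.5152 + 2·68.7823 = 227.2443

L=227.244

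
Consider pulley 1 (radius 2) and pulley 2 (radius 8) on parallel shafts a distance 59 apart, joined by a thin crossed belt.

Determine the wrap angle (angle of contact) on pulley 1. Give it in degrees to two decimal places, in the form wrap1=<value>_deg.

crossed belt: β = asin((r1+r2)/C) = asin(10/59) = 9.7583°
wrap1 = wrap2 = π + 2β = 199.5165°

wrap1=199.52_deg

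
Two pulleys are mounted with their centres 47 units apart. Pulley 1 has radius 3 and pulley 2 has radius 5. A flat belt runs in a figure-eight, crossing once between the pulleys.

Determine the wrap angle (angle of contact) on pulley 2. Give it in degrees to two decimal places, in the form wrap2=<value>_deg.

crossed belt: β = asin((r1+r2)/C) = asin(8/47) = 9.8002°
wrap1 = wrap2 = π + 2β = 199.6004°

wrap2=199.60_deg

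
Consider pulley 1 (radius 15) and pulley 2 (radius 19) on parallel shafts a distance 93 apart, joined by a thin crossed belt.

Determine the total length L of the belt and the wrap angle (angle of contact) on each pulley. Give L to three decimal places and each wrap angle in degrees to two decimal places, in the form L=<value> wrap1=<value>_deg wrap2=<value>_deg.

L=305.389 wrap1=222.89_deg wrap2=222.89_deg

crossed belt: β = asin((r1+r2)/C) = asin(34/93) = 21.4440°
wrap1 = wrap2 = π + 2β = 222.8880°
tangent length = C·cosβ = 86.5621
L = (r1+r2)·wrap + 2·C·cosβ = 34·3.8901 + 2·86.5621 = 305.3886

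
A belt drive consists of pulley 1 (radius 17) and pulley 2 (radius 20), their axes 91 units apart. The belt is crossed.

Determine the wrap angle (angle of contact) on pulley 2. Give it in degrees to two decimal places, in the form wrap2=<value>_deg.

wrap2=227.98_deg

crossed belt: β = asin((r1+r2)/C) = asin(37/91) = 23.9910°
wrap1 = wrap2 = π + 2β = 227.9820°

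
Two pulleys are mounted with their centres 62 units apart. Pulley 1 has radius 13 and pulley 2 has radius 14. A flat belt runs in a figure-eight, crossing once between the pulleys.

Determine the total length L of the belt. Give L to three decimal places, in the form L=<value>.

crossed belt: β = asin((r1+r2)/C) = asin(27/62) = 25.8161°
wrap1 = wrap2 = π + 2β = 231.6322°
tangent length = C·cosβ = 55.8122
L = (r1+r2)·wrap + 2·C·cosβ = 27·4.0427 + 2·55.8122 = 220.7785

L=220.778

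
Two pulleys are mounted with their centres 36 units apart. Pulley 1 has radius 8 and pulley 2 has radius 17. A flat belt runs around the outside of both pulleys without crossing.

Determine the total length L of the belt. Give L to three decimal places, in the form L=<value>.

open belt: β = asin((r2−r1)/C) = asin(9/36) = 14.4775°
wrap1 = π − 2β = 151.0450°
wrap2 = π + 2β = 208.9550°
tangent length = C·cosβ = 34.8569
L = r1·wrap1 + r2·wrap2 + 2·C·cosβ = 8·2.6362 + 17·3.6470 + 2·34.8569 = 152.8018

L=152.802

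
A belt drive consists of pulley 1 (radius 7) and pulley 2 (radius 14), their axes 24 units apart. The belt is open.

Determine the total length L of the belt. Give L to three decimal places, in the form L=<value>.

open belt: β = asin((r2−r1)/C) = asin(7/24) = 16.9578°
wrap1 = π − 2β = 146.0845°
wrap2 = π + 2β = 213.9155°
tangent length = C·cosβ = 22.9565
L = r1·wrap1 + r2·wrap2 + 2·C·cosβ = 7·2.5497 + 14·3.7335 + 2·22.9565 = 116.0300

L=116.030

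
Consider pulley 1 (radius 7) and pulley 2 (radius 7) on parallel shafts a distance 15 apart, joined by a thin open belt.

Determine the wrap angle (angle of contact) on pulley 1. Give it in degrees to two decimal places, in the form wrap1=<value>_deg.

open belt: β = asin((r2−r1)/C) = asin(0/15) = 0.0000°
wrap1 = π − 2β = 180.0000°
wrap2 = π + 2β = 180.0000°

wrap1=180.00_deg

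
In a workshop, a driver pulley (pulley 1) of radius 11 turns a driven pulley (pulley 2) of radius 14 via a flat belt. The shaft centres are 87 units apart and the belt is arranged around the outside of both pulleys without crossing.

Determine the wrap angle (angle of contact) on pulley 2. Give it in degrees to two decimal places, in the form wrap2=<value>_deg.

wrap2=183.95_deg

open belt: β = asin((r2−r1)/C) = asin(3/87) = 1.9761°
wrap1 = π − 2β = 176.0478°
wrap2 = π + 2β = 183.9522°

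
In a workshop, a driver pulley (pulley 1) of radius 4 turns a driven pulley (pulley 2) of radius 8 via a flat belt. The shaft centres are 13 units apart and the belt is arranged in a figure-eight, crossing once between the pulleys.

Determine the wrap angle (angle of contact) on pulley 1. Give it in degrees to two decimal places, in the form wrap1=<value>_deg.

crossed belt: β = asin((r1+r2)/C) = asin(12/13) = 67.3801°
wrap1 = wrap2 = π + 2β = 314.7603°

wrap1=314.76_deg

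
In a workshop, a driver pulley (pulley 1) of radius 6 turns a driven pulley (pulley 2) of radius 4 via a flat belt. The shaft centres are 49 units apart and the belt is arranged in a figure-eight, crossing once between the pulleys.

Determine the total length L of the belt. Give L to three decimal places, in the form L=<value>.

crossed belt: β = asin((r1+r2)/C) = asin(10/49) = 11.7757°
wrap1 = wrap2 = π + 2β = 203.5515°
tangent length = C·cosβ = 47.9687
L = (r1+r2)·wrap + 2·C·cosβ = 10·3.5526 + 2·47.9687 = 131.4639

L=131.464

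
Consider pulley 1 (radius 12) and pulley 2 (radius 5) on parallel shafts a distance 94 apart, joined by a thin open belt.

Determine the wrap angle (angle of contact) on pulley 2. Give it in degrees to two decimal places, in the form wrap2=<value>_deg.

wrap2=171.46_deg

open belt: β = asin((r2−r1)/C) = asin(-7/94) = -4.2707°
wrap1 = π − 2β = 188.5413°
wrap2 = π + 2β = 171.4587°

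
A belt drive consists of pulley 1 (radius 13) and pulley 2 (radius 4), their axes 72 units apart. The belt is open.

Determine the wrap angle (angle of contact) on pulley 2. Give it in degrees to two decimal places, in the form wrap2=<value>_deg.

open belt: β = asin((r2−r1)/C) = asin(-9/72) = -7.1808°
wrap1 = π − 2β = 194.3615°
wrap2 = π + 2β = 165.6385°

wrap2=165.64_deg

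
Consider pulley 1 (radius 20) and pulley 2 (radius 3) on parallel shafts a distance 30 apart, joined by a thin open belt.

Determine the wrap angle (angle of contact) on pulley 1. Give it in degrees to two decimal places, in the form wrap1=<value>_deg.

open belt: β = asin((r2−r1)/C) = asin(-17/30) = -34.5181°
wrap1 = π − 2β = 249.0362°
wrap2 = π + 2β = 110.9638°

wrap1=249.04_deg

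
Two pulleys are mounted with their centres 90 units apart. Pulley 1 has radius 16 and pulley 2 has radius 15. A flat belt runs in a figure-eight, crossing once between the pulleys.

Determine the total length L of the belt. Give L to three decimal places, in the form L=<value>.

crossed belt: β = asin((r1+r2)/C) = asin(31/90) = 20.1479°
wrap1 = wrap2 = π + 2β = 220.2958°
tangent length = C·cosβ = 84.4926
L = (r1+r2)·wrap + 2·C·cosβ = 31·3.8449 + 2·84.4926 = 288.1767

L=288.177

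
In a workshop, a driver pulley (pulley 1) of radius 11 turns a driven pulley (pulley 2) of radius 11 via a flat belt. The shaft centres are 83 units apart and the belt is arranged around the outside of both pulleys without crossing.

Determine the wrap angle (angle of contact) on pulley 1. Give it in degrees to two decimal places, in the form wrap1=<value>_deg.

wrap1=180.00_deg

open belt: β = asin((r2−r1)/C) = asin(0/83) = 0.0000°
wrap1 = π − 2β = 180.0000°
wrap2 = π + 2β = 180.0000°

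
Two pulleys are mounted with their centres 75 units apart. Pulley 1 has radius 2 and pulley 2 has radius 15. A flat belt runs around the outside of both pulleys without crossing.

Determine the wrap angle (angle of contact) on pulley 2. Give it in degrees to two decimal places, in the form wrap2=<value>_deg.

wrap2=199.96_deg

open belt: β = asin((r2−r1)/C) = asin(13/75) = 9.9817°
wrap1 = π − 2β = 160.0366°
wrap2 = π + 2β = 199.9634°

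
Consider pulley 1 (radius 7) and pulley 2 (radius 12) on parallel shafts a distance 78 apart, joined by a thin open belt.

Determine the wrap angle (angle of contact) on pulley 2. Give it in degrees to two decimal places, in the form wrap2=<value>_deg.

open belt: β = asin((r2−r1)/C) = asin(5/78) = 3.6753°
wrap1 = π − 2β = 172.6493°
wrap2 = π + 2β = 187.3507°

wrap2=187.35_deg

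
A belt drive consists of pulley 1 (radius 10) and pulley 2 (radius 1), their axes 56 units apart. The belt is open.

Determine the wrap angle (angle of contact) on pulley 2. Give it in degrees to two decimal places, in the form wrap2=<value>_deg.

wrap2=161.50_deg

open belt: β = asin((r2−r1)/C) = asin(-9/56) = -9.2484°
wrap1 = π − 2β = 198.4967°
wrap2 = π + 2β = 161.5033°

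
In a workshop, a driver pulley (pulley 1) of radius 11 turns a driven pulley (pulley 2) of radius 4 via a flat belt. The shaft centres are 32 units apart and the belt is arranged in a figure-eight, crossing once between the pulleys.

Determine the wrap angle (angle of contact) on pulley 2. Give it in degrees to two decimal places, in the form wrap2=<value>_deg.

crossed belt: β = asin((r1+r2)/C) = asin(15/32) = 27.9532°
wrap1 = wrap2 = π + 2β = 235.9064°

wrap2=235.91_deg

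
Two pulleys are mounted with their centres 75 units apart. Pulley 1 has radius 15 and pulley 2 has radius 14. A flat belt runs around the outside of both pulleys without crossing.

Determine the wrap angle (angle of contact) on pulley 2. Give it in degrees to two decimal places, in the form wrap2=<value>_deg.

wrap2=178.47_deg

open belt: β = asin((r2−r1)/C) = asin(-1/75) = -0.7640°
wrap1 = π − 2β = 181.5279°
wrap2 = π + 2β = 178.4721°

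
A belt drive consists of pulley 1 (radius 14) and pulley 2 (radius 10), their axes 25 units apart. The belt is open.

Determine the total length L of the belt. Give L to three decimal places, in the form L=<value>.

L=126.040

open belt: β = asin((r2−r1)/C) = asin(-4/25) = -9.2069°
wrap1 = π − 2β = 198.4138°
wrap2 = π + 2β = 161.5862°
tangent length = C·cosβ = 24.6779
L = r1·wrap1 + r2·wrap2 + 2·C·cosβ = 14·3.4630 + 10·2.8202 + 2·24.6779 = 126.0396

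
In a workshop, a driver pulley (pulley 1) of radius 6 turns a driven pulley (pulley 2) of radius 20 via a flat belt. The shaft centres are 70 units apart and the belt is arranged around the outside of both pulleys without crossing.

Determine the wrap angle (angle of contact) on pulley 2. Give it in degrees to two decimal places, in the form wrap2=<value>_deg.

wrap2=203.07_deg

open belt: β = asin((r2−r1)/C) = asin(14/70) = 11.5370°
wrap1 = π − 2β = 156.9261°
wrap2 = π + 2β = 203.0739°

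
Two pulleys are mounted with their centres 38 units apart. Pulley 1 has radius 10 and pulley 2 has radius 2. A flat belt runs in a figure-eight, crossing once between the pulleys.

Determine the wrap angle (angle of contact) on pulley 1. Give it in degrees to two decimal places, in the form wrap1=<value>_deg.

wrap1=216.82_deg

crossed belt: β = asin((r1+r2)/C) = asin(12/38) = 18.4085°
wrap1 = wrap2 = π + 2β = 216.8170°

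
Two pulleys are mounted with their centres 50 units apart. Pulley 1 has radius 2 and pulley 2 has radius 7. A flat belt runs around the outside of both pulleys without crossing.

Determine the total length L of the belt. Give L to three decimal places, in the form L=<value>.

open belt: β = asin((r2−r1)/C) = asin(5/50) = 5.7392°
wrap1 = π − 2β = 168.5217°
wrap2 = π + 2β = 191.4783°
tangent length = C·cosβ = 49.7494
L = r1·wrap1 + r2·wrap2 + 2·C·cosβ = 2·2.9413 + 7·3.3419 + 2·49.7494 = 128.7748

L=128.775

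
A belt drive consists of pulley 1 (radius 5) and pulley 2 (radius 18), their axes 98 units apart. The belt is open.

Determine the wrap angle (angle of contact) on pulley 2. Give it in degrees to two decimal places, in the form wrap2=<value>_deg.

wrap2=195.25_deg

open belt: β = asin((r2−r1)/C) = asin(13/98) = 7.6229°
wrap1 = π − 2β = 164.7541°
wrap2 = π + 2β = 195.2459°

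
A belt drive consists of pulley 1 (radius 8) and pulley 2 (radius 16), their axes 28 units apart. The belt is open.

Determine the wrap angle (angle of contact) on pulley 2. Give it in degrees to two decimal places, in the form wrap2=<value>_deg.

open belt: β = asin((r2−r1)/C) = asin(8/28) = 16.6015°
wrap1 = π − 2β = 146.7969°
wrap2 = π + 2β = 213.2031°

wrap2=213.20_deg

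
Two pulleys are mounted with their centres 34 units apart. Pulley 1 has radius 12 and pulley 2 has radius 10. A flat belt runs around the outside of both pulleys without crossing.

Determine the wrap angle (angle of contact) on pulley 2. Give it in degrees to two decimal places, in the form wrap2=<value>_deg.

open belt: β = asin((r2−r1)/C) = asin(-2/34) = -3.3723°
wrap1 = π − 2β = 186.7446°
wrap2 = π + 2β = 173.2554°

wrap2=173.26_deg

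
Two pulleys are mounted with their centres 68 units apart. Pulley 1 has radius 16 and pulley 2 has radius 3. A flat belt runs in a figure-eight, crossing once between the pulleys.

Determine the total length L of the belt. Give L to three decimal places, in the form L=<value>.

crossed belt: β = asin((r1+r2)/C) = asin(19/68) = 16.2251°
wrap1 = wrap2 = π + 2β = 212.4502°
tangent length = C·cosβ = 65.2917
L = (r1+r2)·wrap + 2·C·cosβ = 19·3.7080 + 2·65.2917 = 201.0345

L=201.034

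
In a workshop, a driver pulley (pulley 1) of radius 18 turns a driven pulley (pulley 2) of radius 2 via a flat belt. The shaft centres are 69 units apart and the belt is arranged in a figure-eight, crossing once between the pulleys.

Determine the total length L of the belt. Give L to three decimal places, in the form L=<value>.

L=206.671

crossed belt: β = asin((r1+r2)/C) = asin(20/69) = 16.8493°
wrap1 = wrap2 = π + 2β = 213.6986°
tangent length = C·cosβ = 66.0379
L = (r1+r2)·wrap + 2·C·cosβ = 20·3.7297 + 2·66.0379 = 206.6706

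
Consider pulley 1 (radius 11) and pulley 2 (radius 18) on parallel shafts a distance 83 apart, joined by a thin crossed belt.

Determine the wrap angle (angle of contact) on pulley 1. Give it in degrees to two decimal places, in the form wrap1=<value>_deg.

wrap1=220.90_deg

crossed belt: β = asin((r1+r2)/C) = asin(29/83) = 20.4505°
wrap1 = wrap2 = π + 2β = 220.9009°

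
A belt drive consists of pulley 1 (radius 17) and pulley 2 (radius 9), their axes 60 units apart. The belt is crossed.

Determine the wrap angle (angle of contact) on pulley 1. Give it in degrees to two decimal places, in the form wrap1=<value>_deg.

crossed belt: β = asin((r1+r2)/C) = asin(26/60) = 25.6793°
wrap1 = wrap2 = π + 2β = 231.3586°

wrap1=231.36_deg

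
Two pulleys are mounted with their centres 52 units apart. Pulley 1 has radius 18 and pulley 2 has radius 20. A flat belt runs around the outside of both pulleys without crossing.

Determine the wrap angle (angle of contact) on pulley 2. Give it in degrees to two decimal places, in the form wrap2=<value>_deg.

open belt: β = asin((r2−r1)/C) = asin(2/52) = 2.2042°
wrap1 = π − 2β = 175.5915°
wrap2 = π + 2β = 184.4085°

wrap2=184.41_deg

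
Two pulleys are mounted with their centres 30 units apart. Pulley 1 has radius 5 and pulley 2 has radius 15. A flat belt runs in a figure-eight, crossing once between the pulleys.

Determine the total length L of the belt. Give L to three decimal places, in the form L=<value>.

L=136.742

crossed belt: β = asin((r1+r2)/C) = asin(20/30) = 41.8103°
wrap1 = wrap2 = π + 2β = 263.6206°
tangent length = C·cosβ = 22.3607
L = (r1+r2)·wrap + 2·C·cosβ = 20·4.6010 + 2·22.3607 = 136.7423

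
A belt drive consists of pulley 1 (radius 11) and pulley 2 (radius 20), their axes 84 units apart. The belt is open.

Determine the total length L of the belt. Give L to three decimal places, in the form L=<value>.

L=266.355

open belt: β = asin((r2−r1)/C) = asin(9/84) = 6.1506°
wrap1 = π − 2β = 167.6987°
wrap2 = π + 2β = 192.3013°
tangent length = C·cosβ = 83.5165
L = r1·wrap1 + r2·wrap2 + 2·C·cosβ = 11·2.9269 + 20·3.3563 + 2·83.5165 = 266.3546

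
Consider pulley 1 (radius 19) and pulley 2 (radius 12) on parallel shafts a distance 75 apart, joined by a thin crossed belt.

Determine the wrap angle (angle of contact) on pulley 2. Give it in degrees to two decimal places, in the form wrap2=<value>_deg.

crossed belt: β = asin((r1+r2)/C) = asin(31/75) = 24.4144°
wrap1 = wrap2 = π + 2β = 228.8288°

wrap2=228.83_deg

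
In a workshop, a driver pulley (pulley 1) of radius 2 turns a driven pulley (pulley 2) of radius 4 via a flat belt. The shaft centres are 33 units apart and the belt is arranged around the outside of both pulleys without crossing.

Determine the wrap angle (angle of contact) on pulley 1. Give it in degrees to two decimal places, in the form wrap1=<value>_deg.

wrap1=173.05_deg

open belt: β = asin((r2−r1)/C) = asin(2/33) = 3.4746°
wrap1 = π − 2β = 173.0508°
wrap2 = π + 2β = 186.9492°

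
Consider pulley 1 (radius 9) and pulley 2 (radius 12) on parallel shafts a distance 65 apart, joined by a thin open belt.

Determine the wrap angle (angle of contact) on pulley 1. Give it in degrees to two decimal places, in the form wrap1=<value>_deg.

wrap1=174.71_deg

open belt: β = asin((r2−r1)/C) = asin(3/65) = 2.6454°
wrap1 = π − 2β = 174.7093°
wrap2 = π + 2β = 185.2907°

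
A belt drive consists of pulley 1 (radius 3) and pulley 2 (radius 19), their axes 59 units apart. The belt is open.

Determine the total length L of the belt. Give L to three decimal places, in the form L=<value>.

open belt: β = asin((r2−r1)/C) = asin(16/59) = 15.7349°
wrap1 = π − 2β = 148.5302°
wrap2 = π + 2β = 211.4698°
tangent length = C·cosβ = 56.7891
L = r1·wrap1 + r2·wrap2 + 2·C·cosβ = 3·2.5923 + 19·3.6908 + 2·56.7891 = 191.4812

L=191.481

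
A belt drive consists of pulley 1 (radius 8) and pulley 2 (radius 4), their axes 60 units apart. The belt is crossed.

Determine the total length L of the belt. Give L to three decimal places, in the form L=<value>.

L=160.107

crossed belt: β = asin((r1+r2)/C) = asin(12/60) = 11.5370°
wrap1 = wrap2 = π + 2β = 203.0739°
tangent length = C·cosβ = 58.7878
L = (r1+r2)·wrap + 2·C·cosβ = 12·3.5443 + 2·58.7878 = 160.1072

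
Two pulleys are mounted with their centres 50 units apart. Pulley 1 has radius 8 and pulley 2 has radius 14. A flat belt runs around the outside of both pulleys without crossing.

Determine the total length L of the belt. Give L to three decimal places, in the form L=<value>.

L=169.836

open belt: β = asin((r2−r1)/C) = asin(6/50) = 6.8921°
wrap1 = π − 2β = 166.2158°
wrap2 = π + 2β = 193.7842°
tangent length = C·cosβ = 49.6387
L = r1·wrap1 + r2·wrap2 + 2·C·cosβ = 8·2.9010 + 14·3.3822 + 2·49.6387 = 169.8359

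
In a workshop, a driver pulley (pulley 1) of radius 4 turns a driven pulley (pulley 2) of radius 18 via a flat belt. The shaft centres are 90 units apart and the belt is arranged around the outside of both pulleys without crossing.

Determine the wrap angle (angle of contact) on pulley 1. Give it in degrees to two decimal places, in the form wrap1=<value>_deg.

wrap1=162.10_deg

open belt: β = asin((r2−r1)/C) = asin(14/90) = 8.9490°
wrap1 = π − 2β = 162.1020°
wrap2 = π + 2β = 197.8980°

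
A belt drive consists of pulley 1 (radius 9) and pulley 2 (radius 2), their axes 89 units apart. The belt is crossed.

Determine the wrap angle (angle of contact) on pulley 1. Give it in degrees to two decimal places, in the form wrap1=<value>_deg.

crossed belt: β = asin((r1+r2)/C) = asin(11/89) = 7.0997°
wrap1 = wrap2 = π + 2β = 194.1993°

wrap1=194.20_deg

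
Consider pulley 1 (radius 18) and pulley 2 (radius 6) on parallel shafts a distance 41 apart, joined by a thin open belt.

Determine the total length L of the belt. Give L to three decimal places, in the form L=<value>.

L=160.936

open belt: β = asin((r2−r1)/C) = asin(-12/41) = -17.0186°
wrap1 = π − 2β = 214.0373°
wrap2 = π + 2β = 145.9627°
tangent length = C·cosβ = 39.2046
L = r1·wrap1 + r2·wrap2 + 2·C·cosβ = 18·3.7357 + 6·2.5475 + 2·39.2046 = 160.9362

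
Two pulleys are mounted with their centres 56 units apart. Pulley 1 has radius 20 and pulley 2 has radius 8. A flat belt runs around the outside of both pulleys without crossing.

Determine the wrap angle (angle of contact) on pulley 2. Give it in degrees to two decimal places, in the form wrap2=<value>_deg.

open belt: β = asin((r2−r1)/C) = asin(-12/56) = -12.3736°
wrap1 = π − 2β = 204.7473°
wrap2 = π + 2β = 155.2527°

wrap2=155.25_deg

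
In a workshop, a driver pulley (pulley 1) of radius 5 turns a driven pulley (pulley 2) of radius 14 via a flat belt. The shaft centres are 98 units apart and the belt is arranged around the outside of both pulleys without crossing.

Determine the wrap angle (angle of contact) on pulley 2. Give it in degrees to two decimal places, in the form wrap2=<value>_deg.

open belt: β = asin((r2−r1)/C) = asin(9/98) = 5.2693°
wrap1 = π − 2β = 169.4614°
wrap2 = π + 2β = 190.5386°

wrap2=190.54_deg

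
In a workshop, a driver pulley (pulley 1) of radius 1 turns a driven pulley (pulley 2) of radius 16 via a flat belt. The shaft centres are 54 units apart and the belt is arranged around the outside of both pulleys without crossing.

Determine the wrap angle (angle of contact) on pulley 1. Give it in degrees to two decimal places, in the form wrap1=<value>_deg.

wrap1=147.74_deg

open belt: β = asin((r2−r1)/C) = asin(15/54) = 16.1276°
wrap1 = π − 2β = 147.7448°
wrap2 = π + 2β = 212.2552°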